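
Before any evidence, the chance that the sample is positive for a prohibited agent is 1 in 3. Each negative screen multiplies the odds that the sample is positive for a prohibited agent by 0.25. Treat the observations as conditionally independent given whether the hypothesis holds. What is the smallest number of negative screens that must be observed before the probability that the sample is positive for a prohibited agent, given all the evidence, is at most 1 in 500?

Prior odds = (1/3)/(2/3) = 0.5.
Likelihood ratio per negative screen = 0.25.
Target odds: 0.002 ÷ 0.998 = 1/499.
Require 0.25ⁿ ≤ 1/499 ÷ 0.5 = 2/499.
0.25³ = 0.015625 is still above 2/499 but 0.25⁴ = 0.00390625 is at or below it, so n = 4.

4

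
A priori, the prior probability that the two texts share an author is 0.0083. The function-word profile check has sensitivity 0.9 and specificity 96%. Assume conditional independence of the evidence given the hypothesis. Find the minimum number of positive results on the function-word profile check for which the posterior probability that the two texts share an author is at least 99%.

Prior odds = 0.0083/0.9917 = 83/9917.
False-positive rate = 1 − 0.96 = 0.04; likelihood ratio of a positive = 0.9/0.04 = 22.5.
Target posterior odds = 0.99/0.01 = 99.
Require 22.5ⁿ ≥ 99 ÷ (83/9917) = 981783/83.
22.5³ = 11390.625 falls short of 981783/83 but 22.5⁴ = 256289.0625 reaches it, so n = 4.

4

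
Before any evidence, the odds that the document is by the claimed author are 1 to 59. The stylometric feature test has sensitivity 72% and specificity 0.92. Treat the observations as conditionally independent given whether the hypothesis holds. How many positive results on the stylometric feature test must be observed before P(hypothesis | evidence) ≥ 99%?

Prior odds = 1/59.
False-positive rate = 1 − 0.92 = 0.08; likelihood ratio of a positive = 0.72/0.08 = 9.
Target posterior odds = 0.99/0.01 = 99.
Need (1/59) × 9ⁿ ≥ 99, i.e. 9ⁿ ≥ 5841.
9³ = 729 falls short of 5841 but 9⁴ = 6561 reaches it, so n = 4.

4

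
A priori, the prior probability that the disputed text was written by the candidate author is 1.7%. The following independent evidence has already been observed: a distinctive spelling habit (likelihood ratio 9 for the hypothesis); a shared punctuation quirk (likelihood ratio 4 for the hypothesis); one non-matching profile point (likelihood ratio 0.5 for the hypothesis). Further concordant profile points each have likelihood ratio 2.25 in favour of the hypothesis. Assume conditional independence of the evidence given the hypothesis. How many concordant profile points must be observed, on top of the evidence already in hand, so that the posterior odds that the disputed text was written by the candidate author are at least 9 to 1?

5

Prior odds = 0.017/0.983 = 17/983.
Combined Bayes factor of the evidence already in hand = 9 × 4 × 0.5 = 18.
Odds after that evidence = (17/983) × 18 = 306/983.
Target odds = 9.
Need 2.25ⁿ ≥ 9 ÷ (306/983) = 983/34.
2.25⁴ = 25.62890625 falls short of 983/34 but 2.25⁵ = 59049/1024 reaches it, so n = 5.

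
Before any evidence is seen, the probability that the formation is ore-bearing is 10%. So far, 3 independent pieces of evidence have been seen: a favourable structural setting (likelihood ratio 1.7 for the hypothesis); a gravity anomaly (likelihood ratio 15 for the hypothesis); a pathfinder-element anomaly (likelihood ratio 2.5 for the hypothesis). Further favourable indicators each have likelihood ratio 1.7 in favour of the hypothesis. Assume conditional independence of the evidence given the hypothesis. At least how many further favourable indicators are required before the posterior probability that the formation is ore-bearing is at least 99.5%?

Prior odds = 0.1/0.9 = 1/9.
Combined Bayes factor of the evidence already in hand = 1.7 × 15 × 2.5 = 63.75.
Odds after that evidence = (1/9) × 63.75 = 85/12.
Target odds = 0.995/0.005 = 199.
Need 1.7ⁿ ≥ 199 ÷ (85/12) = 2388/85.
1.7⁶ = 24137569/1000000 falls short of 2388/85 but 1.7⁷ = 410338673/10000000 reaches it, so n = 7.

7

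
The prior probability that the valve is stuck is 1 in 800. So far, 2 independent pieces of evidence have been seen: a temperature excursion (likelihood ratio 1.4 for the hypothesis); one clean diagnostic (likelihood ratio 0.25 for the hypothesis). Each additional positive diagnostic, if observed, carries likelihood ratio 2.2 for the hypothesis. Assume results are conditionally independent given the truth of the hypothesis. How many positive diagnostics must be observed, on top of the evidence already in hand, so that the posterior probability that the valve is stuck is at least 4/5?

Prior odds = 0.00125/0.99875 = 1/799.
Combined Bayes factor of the evidence already in hand = 1.4 × 0.25 = 0.35.
Odds after that evidence = (1/799) × 0.35 = 7/15980.
Target odds = 0.8/0.2 = 4.
Need 2.2ⁿ ≥ 4 ÷ (7/15980) = 63920/7.
2.2¹¹ ≈5843.18 falls short of 63920/7 but 2.2¹² ≈12855 reaches it, so n = 12.

12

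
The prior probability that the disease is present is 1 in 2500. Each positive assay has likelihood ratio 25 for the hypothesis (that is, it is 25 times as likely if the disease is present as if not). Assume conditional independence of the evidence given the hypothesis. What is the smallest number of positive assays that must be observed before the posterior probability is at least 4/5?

Prior odds: 0.0004 ÷ 0.9996 = 1/2499.
Likelihood ratio per positive assay = 25.
Target posterior odds = 0.8/0.2 = 4.
Require 25ⁿ ≥ 4 ÷ (1/2499) = 9996.
25² = 625 falls short of 9996 but 25³ = 15625 reaches it, so n = 3.

3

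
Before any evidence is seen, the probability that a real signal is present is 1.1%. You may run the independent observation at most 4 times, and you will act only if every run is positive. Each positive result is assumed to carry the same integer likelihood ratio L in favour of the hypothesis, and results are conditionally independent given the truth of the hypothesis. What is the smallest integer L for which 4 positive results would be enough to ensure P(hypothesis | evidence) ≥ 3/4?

Prior odds = 0.011/0.989 = 11/989.
Target odds = 0.75/0.25 = 3.
Need L⁴ ≥ 3 ÷ (11/989) = 2967/11.
4⁴ = 256 < 2967/11 ≤ 625 = 5⁴, so L = 5.

5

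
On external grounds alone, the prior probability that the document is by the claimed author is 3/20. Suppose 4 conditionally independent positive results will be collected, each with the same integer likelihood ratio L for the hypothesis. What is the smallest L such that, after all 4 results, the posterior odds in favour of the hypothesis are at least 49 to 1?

5

Prior odds = 0.15/0.85 = 3/17.
Target odds = 49.
Need L⁴ ≥ 49 ÷ (3/17) = 833/3.
4⁴ = 256 < 833/3 ≤ 625 = 5⁴, so L = 5.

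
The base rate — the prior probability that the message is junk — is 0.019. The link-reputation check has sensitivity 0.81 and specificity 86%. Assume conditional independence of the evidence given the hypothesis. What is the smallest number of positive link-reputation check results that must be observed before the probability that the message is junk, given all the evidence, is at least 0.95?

Prior odds = 0.019/0.981 = 19/981.
False-positive rate = 1 − 0.86 = 0.14; likelihood ratio of a positive = 0.81/0.14 = 81/14.
Target posterior odds = 0.95/0.05 = 19.
Need (19/981) × (81/14)ⁿ ≥ 19, i.e. (81/14)ⁿ ≥ 981.
(81/14)³ = 531441/2744 falls short of 981 but (81/14)⁴ = 43046721/38416 reaches it, so n = 4.

4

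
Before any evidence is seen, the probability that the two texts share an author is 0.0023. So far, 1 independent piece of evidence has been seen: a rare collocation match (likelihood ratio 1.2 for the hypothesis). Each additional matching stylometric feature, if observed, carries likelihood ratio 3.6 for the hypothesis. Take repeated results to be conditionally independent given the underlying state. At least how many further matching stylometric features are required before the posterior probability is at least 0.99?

9

Prior odds = 0.0023/0.9977 = 23/9977.
Bayes factor of the evidence already in hand = 1.2.
Odds after that evidence = (23/9977) × 1.2 = 138/49885.
Target odds = 0.99/0.01 = 99.
Need 3.6ⁿ ≥ 99 ÷ (138/49885) = 1646205/46.
3.6⁸ ≈28211.1 falls short of 1646205/46 but 3.6⁹ ≈101560 reaches it, so n = 9.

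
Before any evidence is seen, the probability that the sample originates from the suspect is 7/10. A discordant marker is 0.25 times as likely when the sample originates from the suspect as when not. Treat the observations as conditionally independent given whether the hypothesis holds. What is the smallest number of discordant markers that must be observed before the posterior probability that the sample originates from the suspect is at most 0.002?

Prior odds = 0.7/0.3 = 7/3.
Likelihood ratio per discordant marker = 0.25.
Target odds: 0.002 ÷ 0.998 = 1/499.
Require 0.25ⁿ ≤ 1/499 ÷ (7/3) = 3/3493.
0.25⁵ = 1/1024 is still above 3/3493 but 0.25⁶ = 1/4096 is at or below it, so n = 6.

6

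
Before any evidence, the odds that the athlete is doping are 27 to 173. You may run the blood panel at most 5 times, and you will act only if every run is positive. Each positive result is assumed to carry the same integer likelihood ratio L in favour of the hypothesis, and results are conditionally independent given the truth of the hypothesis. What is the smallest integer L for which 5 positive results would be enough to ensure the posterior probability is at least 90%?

Prior odds = 27/173.
Target odds = 0.9/0.1 = 9.
Need L⁵ ≥ 9 ÷ (27/173) = 173/3.
2⁵ = 32 < 173/3 ≤ 243 = 3⁵, so L = 3.

3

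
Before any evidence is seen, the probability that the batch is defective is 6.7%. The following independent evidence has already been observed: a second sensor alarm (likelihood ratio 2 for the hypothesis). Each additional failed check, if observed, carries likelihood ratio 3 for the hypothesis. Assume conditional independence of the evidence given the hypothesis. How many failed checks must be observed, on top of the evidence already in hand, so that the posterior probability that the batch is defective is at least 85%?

Prior odds = 0.067/0.933 = 67/933.
Bayes factor of the evidence already in hand = 2.
Odds after that evidence = (67/933) × 2 = 134/933.
Target odds = 0.85/0.15 = 17/3.
Need 3ⁿ ≥ 17/3 ÷ (134/933) = 5287/134.
3³ = 27 falls short of 5287/134 but 3⁴ = 81 reaches it, so n = 4.

4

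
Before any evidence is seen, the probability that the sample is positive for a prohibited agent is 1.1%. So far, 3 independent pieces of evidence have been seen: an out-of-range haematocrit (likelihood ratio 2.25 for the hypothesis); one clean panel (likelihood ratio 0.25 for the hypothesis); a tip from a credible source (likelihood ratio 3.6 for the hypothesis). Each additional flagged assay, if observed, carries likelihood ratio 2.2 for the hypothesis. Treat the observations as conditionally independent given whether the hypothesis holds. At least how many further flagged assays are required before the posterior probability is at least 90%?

8

Prior odds = 0.011/0.989 = 11/989.
Combined Bayes factor of the evidence already in hand = 2.25 × 0.25 × 3.6 = 2.025.
Odds after that evidence = (11/989) × 2.025 = 891/39560.
Target odds = 0.9/0.1 = 9.
Need 2.2ⁿ ≥ 9 ÷ (891/39560) = 39560/99.
2.2⁷ = 19487171/78125 falls short of 39560/99 but 2.2⁸ = 214358881/390625 reaches it, so n = 8.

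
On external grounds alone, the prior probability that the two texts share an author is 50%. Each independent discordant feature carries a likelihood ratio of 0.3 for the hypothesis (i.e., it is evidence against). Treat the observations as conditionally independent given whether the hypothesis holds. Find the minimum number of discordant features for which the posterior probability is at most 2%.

Prior odds: 0.5 ÷ 0.5 = 1.
Likelihood ratio per discordant feature = 0.3.
Target posterior odds = 0.02/0.98 = 1/49.
Require 0.3ⁿ ≤ 1/49 ÷ 1 = 1/49.
0.3³ = 0.027 is still above 1/49 but 0.3⁴ = 0.0081 is at or below it, so n = 4.

4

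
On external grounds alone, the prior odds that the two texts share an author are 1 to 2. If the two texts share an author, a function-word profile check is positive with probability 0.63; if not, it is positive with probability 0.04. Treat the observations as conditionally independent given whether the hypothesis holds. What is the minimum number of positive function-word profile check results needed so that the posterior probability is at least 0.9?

Prior odds = 0.5.
Likelihood ratio of a positive = 0.63/0.04 = 15.75.
Target posterior odds = 0.9/0.1 = 9.
Need 0.5 × 15.75ⁿ ≥ 9, i.e. 15.75ⁿ ≥ 18.
15.75¹ = 15.75 falls short of 18 but 15.75² = 248.0625 reaches it, so n = 2.

2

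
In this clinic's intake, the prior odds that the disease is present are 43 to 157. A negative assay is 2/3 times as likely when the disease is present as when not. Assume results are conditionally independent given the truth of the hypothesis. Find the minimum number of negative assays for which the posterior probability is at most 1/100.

9

Prior odds = 43/157.
Likelihood ratio per negative assay = 2/3.
Target posterior odds = 0.01/0.99 = 1/99.
Require (2/3)ⁿ ≤ 1/99 ÷ (43/157) = 157/4257.
(2/3)⁸ = 256/6561 is still above 157/4257 but (2/3)⁹ = 512/19683 is at or below it, so n = 9.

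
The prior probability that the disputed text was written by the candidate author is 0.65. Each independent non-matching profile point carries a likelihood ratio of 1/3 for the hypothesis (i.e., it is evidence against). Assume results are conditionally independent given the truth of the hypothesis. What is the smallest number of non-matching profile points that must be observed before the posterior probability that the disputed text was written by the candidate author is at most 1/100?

5

Prior odds = 0.65/0.35 = 13/7.
Likelihood ratio per non-matching profile point = 1/3.
Target posterior odds = 0.01/0.99 = 1/99.
Need (13/7) × (1/3)ⁿ ≤ 1/99, i.e. (1/3)ⁿ ≤ 7/1287.
(1/3)⁴ = 1/81 is still above 7/1287 but (1/3)⁵ = 1/243 is at or below it, so n = 5.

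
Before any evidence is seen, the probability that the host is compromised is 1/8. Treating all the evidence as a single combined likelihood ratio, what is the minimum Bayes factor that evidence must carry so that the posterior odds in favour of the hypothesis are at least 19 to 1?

133

Prior odds = 0.125/0.875 = 1/7.
Target odds = 19.
Required Bayes factor = 19 ÷ (1/7) = 133.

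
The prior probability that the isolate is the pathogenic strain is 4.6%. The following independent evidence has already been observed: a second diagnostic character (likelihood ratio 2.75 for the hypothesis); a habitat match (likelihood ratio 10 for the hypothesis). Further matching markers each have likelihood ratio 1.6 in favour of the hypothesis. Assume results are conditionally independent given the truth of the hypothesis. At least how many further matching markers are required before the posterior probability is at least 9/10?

Prior odds = 0.046/0.954 = 23/477.
Combined Bayes factor of the evidence already in hand = 2.75 × 10 = 27.5.
Odds after that evidence = (23/477) × 27.5 = 1265/954.
Target odds = 0.9/0.1 = 9.
Need 1.6ⁿ ≥ 9 ÷ (1265/954) = 8586/1265.
1.6⁴ = 6.5536 falls short of 8586/1265 but 1.6⁵ = 10.48576 reaches it, so n = 5.

5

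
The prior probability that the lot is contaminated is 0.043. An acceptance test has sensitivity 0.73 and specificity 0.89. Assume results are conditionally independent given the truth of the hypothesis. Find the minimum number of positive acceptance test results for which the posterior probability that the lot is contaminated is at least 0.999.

6

Prior odds = 0.043/0.957 = 43/957.
False-positive rate = 1 − 0.89 = 0.11; likelihood ratio of a positive = 0.73/0.11 = 73/11.
Target posterior odds = 0.999/0.001 = 999.
Need (43/957) × (73/11)ⁿ ≥ 999, i.e. (73/11)ⁿ ≥ 956043/43.
(73/11)⁵ ≈12872.1 falls short of 956043/43 but (73/11)⁶ ≈85424.2 reaches it, so n = 6.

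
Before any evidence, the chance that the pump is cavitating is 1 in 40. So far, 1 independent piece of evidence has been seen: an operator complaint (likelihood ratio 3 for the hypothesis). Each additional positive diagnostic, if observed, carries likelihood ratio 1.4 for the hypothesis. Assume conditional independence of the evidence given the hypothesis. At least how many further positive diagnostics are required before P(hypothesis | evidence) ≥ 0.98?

Prior odds = 0.025/0.975 = 1/39.
Bayes factor of the evidence already in hand = 3.
Odds after that evidence = (1/39) × 3 = 1/13.
Target odds = 0.98/0.02 = 49.
Need 1.4ⁿ ≥ 49 ÷ (1/13) = 637.
1.4¹⁹ ≈597.63 falls short of 637 but 1.4²⁰ ≈836.683 reaches it, so n = 20.

20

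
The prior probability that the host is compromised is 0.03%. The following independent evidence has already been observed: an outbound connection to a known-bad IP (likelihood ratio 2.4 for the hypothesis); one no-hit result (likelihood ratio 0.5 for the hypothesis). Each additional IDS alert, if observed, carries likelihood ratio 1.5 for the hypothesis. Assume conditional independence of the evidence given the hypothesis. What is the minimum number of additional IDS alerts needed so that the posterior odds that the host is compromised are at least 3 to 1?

23

Prior odds = 0.0003/0.9997 = 3/9997.
Combined Bayes factor of the evidence already in hand = 2.4 × 0.5 = 1.2.
Odds after that evidence = (3/9997) × 1.2 = 18/49985.
Target odds = 3.
Need 1.5ⁿ ≥ 3 ÷ (18/49985) = 49985/6.
1.5²² ≈7481.83 falls short of 49985/6 but 1.5²³ ≈11222.7 reaches it, so n = 23.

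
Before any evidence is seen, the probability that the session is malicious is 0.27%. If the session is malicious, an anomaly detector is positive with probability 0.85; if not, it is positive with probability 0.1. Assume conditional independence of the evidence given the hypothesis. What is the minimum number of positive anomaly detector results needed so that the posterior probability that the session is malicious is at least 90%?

4

Prior odds = 0.0027/0.9973 = 27/9973.
Likelihood ratio of a positive = 0.85/0.1 = 8.5.
Target odds: 0.9 ÷ 0.1 = 9.
Require 8.5ⁿ ≥ 9 ÷ (27/9973) = 9973/3.
8.5³ = 614.125 falls short of 9973/3 but 8.5⁴ = 5220.0625 reaches it, so n = 4.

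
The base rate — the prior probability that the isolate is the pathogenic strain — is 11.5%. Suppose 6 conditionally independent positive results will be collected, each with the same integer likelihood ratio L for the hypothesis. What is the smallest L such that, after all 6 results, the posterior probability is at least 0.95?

Prior odds = 0.115/0.885 = 23/177.
Target odds = 0.95/0.05 = 19.
Need L⁶ ≥ 19 ÷ (23/177) = 3363/23.
2⁶ = 64 < 3363/23 ≤ 729 = 3⁶, so L = 3.

3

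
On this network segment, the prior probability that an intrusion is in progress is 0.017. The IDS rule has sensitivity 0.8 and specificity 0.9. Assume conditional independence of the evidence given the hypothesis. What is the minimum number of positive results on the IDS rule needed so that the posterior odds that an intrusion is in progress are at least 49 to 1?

Prior odds = 0.017/0.983 = 17/983.
False-positive rate = 1 − 0.9 = 0.1; likelihood ratio of a positive = 0.8/0.1 = 8.
Target odds = 49.
Require 8ⁿ ≥ 49 ÷ (17/983) = 48167/17.
8³ = 512 falls short of 48167/17 but 8⁴ = 4096 reaches it, so n = 4.

4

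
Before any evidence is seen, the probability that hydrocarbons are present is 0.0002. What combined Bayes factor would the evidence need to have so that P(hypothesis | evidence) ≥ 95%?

Prior odds = 0.0002/0.9998 = 1/4999.
Target odds = 0.95/0.05 = 19.
Required Bayes factor = 19 ÷ (1/4999) = 94981.

94981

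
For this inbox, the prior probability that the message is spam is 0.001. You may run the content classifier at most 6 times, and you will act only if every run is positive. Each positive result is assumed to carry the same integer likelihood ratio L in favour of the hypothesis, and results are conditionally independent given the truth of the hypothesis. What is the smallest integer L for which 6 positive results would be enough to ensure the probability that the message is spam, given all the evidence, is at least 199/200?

8

Prior odds = 0.001/0.999 = 1/999.
Target odds = 0.995/0.005 = 199.
Need L⁶ ≥ 199 ÷ (1/999) = 198801.
7⁶ = 117649 < 198801 ≤ 262144 = 8⁶, so L = 8.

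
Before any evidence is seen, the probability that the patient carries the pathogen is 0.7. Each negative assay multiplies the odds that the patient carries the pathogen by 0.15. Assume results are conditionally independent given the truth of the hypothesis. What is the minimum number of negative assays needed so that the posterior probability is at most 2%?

3

Prior odds: 0.7 ÷ 0.3 = 7/3.
Likelihood ratio per negative assay = 0.15.
Target odds: 0.02 ÷ 0.98 = 1/49.
Require 0.15ⁿ ≤ 1/49 ÷ (7/3) = 3/343.
0.15² = 0.0225 is still above 3/343 but 0.15³ = 0.003375 is at or below it, so n = 3.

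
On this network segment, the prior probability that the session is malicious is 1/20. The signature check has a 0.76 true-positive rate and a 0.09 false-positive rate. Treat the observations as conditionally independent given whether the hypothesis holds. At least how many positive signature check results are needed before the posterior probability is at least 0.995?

4

Prior odds: 0.05 ÷ 0.95 = 1/19.
Likelihood ratio of a positive result = 0.76/0.09 = 76/9.
Target odds: 0.995 ÷ 0.005 = 199.
Require (76/9)ⁿ ≥ 199 ÷ (1/19) = 3781.
(76/9)³ = 438976/729 falls short of 3781 but (76/9)⁴ = 33362176/6561 reaches it, so n = 4.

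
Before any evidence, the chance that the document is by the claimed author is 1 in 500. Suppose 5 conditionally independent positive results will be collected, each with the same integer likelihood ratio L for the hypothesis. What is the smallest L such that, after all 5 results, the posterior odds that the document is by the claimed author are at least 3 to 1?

5

Prior odds = 0.002/0.998 = 1/499.
Target odds = 3.
Need L⁵ ≥ 3 ÷ (1/499) = 1497.
4⁵ = 1024 < 1497 ≤ 3125 = 5⁵, so L = 5.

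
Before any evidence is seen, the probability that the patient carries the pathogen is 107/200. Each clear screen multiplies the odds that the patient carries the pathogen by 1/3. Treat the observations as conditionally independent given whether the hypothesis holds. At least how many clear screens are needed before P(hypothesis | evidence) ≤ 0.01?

Prior odds: 0.535 ÷ 0.465 = 107/93.
Likelihood ratio per clear screen = 1/3.
Target odds: 0.01 ÷ 0.99 = 1/99.
Require (1/3)ⁿ ≤ 1/99 ÷ (107/93) = 31/3531.
(1/3)⁴ = 1/81 is still above 31/3531 but (1/3)⁵ = 1/243 is at or below it, so n = 5.

5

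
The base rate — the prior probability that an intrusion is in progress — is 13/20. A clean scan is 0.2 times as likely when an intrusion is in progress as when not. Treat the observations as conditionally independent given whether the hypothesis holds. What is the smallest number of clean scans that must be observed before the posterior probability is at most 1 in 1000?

Prior odds: 0.65 ÷ 0.35 = 13/7.
Likelihood ratio per clean scan = 0.2.
Target odds: 0.001 ÷ 0.999 = 1/999.
Require 0.2ⁿ ≤ 1/999 ÷ (13/7) = 7/12987.
0.2⁴ = 0.0016 is still above 7/12987 but 0.2⁵ = 0.00032 is at or below it, so n = 5.

5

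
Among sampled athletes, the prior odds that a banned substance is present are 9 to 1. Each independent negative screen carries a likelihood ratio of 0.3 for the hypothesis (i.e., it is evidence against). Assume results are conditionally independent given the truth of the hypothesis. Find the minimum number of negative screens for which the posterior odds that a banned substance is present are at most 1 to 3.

Prior odds = 9.
Likelihood ratio per negative screen = 0.3.
Target odds = 1/3.
Require 0.3ⁿ ≤ 1/3 ÷ 9 = 1/27.
0.3² = 0.09 is still above 1/27 but 0.3³ = 0.027 is at or below it, so n = 3.

3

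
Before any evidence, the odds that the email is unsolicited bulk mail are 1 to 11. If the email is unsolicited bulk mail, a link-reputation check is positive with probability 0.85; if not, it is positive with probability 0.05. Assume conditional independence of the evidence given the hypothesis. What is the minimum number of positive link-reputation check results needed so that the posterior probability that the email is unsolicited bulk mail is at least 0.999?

Prior odds = 1/11.
Likelihood ratio of a positive = 0.85/0.05 = 17.
Target posterior odds = 0.999/0.001 = 999.
Require 17ⁿ ≥ 999 ÷ (1/11) = 10989.
17³ = 4913 falls short of 10989 but 17⁴ = 83521 reaches it, so n = 4.

4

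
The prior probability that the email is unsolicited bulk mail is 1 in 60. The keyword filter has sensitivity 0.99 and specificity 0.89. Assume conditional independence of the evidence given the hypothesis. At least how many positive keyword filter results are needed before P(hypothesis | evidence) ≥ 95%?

4

Prior odds: (1/60) ÷ (59/60) = 1/59.
False-positive rate = 1 − 0.89 = 0.11; likelihood ratio of a positive = 0.99/0.11 = 9.
Target posterior odds = 0.95/0.05 = 19.
Require 9ⁿ ≥ 19 ÷ (1/59) = 1121.
9³ = 729 falls short of 1121 but 9⁴ = 6561 reaches it, so n = 4.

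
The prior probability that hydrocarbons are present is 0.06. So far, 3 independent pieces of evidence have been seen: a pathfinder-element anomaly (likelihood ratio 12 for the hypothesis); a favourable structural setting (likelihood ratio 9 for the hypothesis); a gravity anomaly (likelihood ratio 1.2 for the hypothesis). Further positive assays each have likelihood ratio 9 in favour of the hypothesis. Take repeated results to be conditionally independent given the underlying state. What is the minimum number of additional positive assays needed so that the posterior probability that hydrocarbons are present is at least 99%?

Prior odds = 0.06/0.94 = 3/47.
Combined Bayes factor of the evidence already in hand = 12 × 9 × 1.2 = 129.6.
Odds after that evidence = (3/47) × 129.6 = 1944/235.
Target odds = 0.99/0.01 = 99.
Need 9ⁿ ≥ 99 ÷ (1944/235) = 2585/216.
9¹ = 9 falls short of 2585/216 but 9² = 81 reaches it, so n = 2.

2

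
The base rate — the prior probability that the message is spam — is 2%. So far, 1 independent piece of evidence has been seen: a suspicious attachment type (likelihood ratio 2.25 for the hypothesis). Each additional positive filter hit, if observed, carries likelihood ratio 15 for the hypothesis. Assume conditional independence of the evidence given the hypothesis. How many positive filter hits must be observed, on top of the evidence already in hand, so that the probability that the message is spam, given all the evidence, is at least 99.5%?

4

Prior odds = 0.02/0.98 = 1/49.
Bayes factor of the evidence already in hand = 2.25.
Odds after that evidence = (1/49) × 2.25 = 9/196.
Target odds = 0.995/0.005 = 199.
Need 15ⁿ ≥ 199 ÷ (9/196) = 39004/9.
15³ = 3375 falls short of 39004/9 but 15⁴ = 50625 reaches it, so n = 4.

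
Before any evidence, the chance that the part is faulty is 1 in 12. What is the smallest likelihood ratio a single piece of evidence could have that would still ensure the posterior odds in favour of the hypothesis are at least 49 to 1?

Prior odds = (1/12)/(11/12) = 1/11.
Target odds = 49.
Required Bayes factor = 49 ÷ (1/11) = 539.

539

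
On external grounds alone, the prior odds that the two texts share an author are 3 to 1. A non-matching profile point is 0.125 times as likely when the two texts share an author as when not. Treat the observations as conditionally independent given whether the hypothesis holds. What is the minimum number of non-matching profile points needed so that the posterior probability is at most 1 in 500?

Prior odds = 3.
Likelihood ratio per non-matching profile point = 0.125.
Target odds: 0.002 ÷ 0.998 = 1/499.
Need 3 × 0.125ⁿ ≤ 1/499, i.e. 0.125ⁿ ≤ 1/1497.
0.125³ = 0.001953125 is still above 1/1497 but 0.125⁴ = 1/4096 is at or below it, so n = 4.

4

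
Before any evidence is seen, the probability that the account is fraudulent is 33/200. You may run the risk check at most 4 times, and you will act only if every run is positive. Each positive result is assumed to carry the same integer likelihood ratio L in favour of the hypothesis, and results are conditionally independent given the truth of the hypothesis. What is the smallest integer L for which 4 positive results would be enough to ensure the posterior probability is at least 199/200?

6

Prior odds = 0.165/0.835 = 33/167.
Target odds = 0.995/0.005 = 199.
Need L⁴ ≥ 199 ÷ (33/167) = 33233/33.
5⁴ = 625 < 33233/33 ≤ 1296 = 6⁴, so L = 6.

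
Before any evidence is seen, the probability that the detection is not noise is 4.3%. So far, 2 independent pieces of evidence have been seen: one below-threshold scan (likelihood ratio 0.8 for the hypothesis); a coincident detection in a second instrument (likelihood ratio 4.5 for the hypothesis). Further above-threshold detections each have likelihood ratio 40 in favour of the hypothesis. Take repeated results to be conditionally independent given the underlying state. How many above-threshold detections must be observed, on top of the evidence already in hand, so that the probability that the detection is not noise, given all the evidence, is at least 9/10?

Prior odds = 0.043/0.957 = 43/957.
Combined Bayes factor of the evidence already in hand = 0.8 × 4.5 = 3.6.
Odds after that evidence = (43/957) × 3.6 = 258/1595.
Target odds = 0.9/0.1 = 9.
Need 40ⁿ ≥ 9 ÷ (258/1595) = 4785/86.
40¹ = 40 falls short of 4785/86 but 40² = 1600 reaches it, so n = 2.

2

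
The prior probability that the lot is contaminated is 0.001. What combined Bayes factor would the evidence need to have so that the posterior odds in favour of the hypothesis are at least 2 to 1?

1998

Prior odds = 0.001/0.999 = 1/999.
Target odds = 2.
Required Bayes factor = 2 ÷ (1/999) = 1998.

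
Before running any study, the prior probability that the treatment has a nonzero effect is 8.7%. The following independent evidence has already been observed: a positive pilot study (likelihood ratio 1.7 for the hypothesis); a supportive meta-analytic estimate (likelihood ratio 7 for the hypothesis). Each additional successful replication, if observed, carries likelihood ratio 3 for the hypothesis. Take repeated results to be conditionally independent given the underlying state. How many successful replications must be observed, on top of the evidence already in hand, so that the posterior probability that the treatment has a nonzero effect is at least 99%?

Prior odds = 0.087/0.913 = 87/913.
Combined Bayes factor of the evidence already in hand = 1.7 × 7 = 11.9.
Odds after that evidence = (87/913) × 11.9 = 10353/9130.
Target odds = 0.99/0.01 = 99.
Need 3ⁿ ≥ 99 ÷ (10353/9130) = 301290/3451.
3⁴ = 81 falls short of 301290/3451 but 3⁵ = 243 reaches it, so n = 5.

5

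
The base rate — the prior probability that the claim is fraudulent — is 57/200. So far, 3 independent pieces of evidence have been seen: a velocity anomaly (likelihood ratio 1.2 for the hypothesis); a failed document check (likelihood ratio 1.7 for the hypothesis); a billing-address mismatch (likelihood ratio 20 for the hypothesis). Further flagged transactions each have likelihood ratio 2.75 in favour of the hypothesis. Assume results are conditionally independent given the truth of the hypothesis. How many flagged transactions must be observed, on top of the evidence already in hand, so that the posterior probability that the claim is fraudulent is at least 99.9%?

Prior odds = 0.285/0.715 = 57/143.
Combined Bayes factor of the evidence already in hand = 1.2 × 1.7 × 20 = 40.8.
Odds after that evidence = (57/143) × 40.8 = 11628/715.
Target odds = 0.999/0.001 = 999.
Need 2.75ⁿ ≥ 999 ÷ (11628/715) = 79365/1292.
2.75⁴ = 57.19140625 falls short of 79365/1292 but 2.75⁵ = 161051/1024 reaches it, so n = 5.

5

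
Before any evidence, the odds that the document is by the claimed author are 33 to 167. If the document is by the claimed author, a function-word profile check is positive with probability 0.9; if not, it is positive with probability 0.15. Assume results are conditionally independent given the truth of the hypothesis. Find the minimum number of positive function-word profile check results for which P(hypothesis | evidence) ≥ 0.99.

Prior odds = 33/167.
Likelihood ratio of a positive = 0.9/0.15 = 6.
Target odds: 0.99 ÷ 0.01 = 99.
Need (33/167) × 6ⁿ ≥ 99, i.e. 6ⁿ ≥ 501.
6³ = 216 falls short of 501 but 6⁴ = 1296 reaches it, so n = 4.

4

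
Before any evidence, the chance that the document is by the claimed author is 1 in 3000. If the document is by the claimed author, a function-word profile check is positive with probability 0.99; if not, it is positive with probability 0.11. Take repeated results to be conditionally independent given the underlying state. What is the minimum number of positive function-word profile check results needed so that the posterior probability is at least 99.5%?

7

Prior odds = (1/3000)/(2999/3000) = 1/2999.
Likelihood ratio of a positive = 0.99/0.11 = 9.
Target odds: 0.995 ÷ 0.005 = 199.
Require 9ⁿ ≥ 199 ÷ (1/2999) = 596801.
9⁶ = 531441 falls short of 596801 but 9⁷ = 4782969 reaches it, so n = 7.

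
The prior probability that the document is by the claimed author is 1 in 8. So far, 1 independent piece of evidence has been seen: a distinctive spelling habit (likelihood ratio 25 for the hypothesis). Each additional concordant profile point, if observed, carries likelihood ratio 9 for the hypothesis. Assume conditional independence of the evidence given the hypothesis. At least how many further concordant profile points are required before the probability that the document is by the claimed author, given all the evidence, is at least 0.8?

1

Prior odds = 0.125/0.875 = 1/7.
Bayes factor of the evidence already in hand = 25.
Odds after that evidence = (1/7) × 25 = 25/7.
Target odds = 0.8/0.2 = 4.
Need 9ⁿ ≥ 4 ÷ (25/7) = 1.12.
9¹ = 9, which meets the required 1.12; so n = 1.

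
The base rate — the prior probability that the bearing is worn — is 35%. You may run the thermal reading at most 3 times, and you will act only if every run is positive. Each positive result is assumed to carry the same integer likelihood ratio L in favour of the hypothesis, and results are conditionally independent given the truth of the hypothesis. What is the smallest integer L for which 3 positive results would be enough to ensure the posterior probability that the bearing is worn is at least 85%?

Prior odds = 0.35/0.65 = 7/13.
Target odds = 0.85/0.15 = 17/3.
Need L³ ≥ 17/3 ÷ (7/13) = 221/21.
2³ = 8 < 221/21 ≤ 27 = 3³, so L = 3.

3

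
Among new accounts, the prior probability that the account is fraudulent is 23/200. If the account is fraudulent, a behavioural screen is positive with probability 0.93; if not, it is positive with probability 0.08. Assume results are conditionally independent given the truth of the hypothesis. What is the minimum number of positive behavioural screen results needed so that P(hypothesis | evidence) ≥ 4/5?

2

Prior odds = 0.115/0.885 = 23/177.
Likelihood ratio of a positive = 0.93/0.08 = 11.625.
Target posterior odds = 0.8/0.2 = 4.
Require 11.625ⁿ ≥ 4 ÷ (23/177) = 708/23.
11.625¹ = 11.625 falls short of 708/23 but 11.625² = 135.140625 reaches it, so n = 2.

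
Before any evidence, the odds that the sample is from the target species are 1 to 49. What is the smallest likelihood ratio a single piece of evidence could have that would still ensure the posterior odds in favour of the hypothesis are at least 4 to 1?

Prior odds = 1/49.
Target odds = 4.
Required Bayes factor = 4 ÷ (1/49) = 196.

196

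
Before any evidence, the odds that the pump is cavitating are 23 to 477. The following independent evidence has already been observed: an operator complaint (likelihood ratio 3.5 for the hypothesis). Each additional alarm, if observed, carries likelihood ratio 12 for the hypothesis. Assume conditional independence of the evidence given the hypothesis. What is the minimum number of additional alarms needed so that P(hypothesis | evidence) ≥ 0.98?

Prior odds = 23/477.
Bayes factor of the evidence already in hand = 3.5.
Odds after that evidence = (23/477) × 3.5 = 161/954.
Target odds = 0.98/0.02 = 49.
Need 12ⁿ ≥ 49 ÷ (161/954) = 6678/23.
12² = 144 falls short of 6678/23 but 12³ = 1728 reaches it, so n = 3.

3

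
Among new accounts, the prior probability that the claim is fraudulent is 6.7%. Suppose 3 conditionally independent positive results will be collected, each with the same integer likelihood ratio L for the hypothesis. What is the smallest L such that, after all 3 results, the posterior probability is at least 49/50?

9

Prior odds = 0.067/0.933 = 67/933.
Target odds = 0.98/0.02 = 49.
Need L³ ≥ 49 ÷ (67/933) = 45717/67.
8³ = 512 < 45717/67 ≤ 729 = 9³, so L = 9.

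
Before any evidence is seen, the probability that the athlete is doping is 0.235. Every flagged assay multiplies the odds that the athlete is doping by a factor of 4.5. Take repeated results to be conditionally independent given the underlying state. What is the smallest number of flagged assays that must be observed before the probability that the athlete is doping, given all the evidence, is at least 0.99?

4

Prior odds: 0.235 ÷ 0.765 = 47/153.
Likelihood ratio per flagged assay = 4.5.
Target odds: 0.99 ÷ 0.01 = 99.
Need (47/153) × 4.5ⁿ ≥ 99, i.e. 4.5ⁿ ≥ 15147/47.
4.5³ = 91.125 falls short of 15147/47 but 4.5⁴ = 410.0625 reaches it, so n = 4.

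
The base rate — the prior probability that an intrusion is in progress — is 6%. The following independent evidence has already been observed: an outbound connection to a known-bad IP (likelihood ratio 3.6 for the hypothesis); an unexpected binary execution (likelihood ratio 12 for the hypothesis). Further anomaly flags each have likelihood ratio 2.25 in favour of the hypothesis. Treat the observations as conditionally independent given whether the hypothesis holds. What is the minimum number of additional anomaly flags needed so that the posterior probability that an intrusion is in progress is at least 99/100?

5

Prior odds = 0.06/0.94 = 3/47.
Combined Bayes factor of the evidence already in hand = 3.6 × 12 = 43.2.
Odds after that evidence = (3/47) × 43.2 = 648/235.
Target odds = 0.99/0.01 = 99.
Need 2.25ⁿ ≥ 99 ÷ (648/235) = 2585/72.
2.25⁴ = 25.62890625 falls short of 2585/72 but 2.25⁵ = 59049/1024 reaches it, so n = 5.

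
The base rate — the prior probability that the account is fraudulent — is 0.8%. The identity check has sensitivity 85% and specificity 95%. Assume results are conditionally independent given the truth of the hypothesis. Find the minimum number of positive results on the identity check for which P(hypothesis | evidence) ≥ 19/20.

3

Prior odds: 0.008 ÷ 0.992 = 1/124.
False-positive rate = 1 − 0.95 = 0.05; likelihood ratio of a positive = 0.85/0.05 = 17.
Target posterior odds = 0.95/0.05 = 19.
Require 17ⁿ ≥ 19 ÷ (1/124) = 2356.
17² = 289 falls short of 2356 but 17³ = 4913 reaches it, so n = 3.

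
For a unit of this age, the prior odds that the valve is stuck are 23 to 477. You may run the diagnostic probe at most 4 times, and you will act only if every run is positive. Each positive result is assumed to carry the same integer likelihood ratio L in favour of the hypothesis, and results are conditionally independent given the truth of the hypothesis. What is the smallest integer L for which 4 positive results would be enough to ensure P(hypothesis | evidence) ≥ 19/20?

Prior odds = 23/477.
Target odds = 0.95/0.05 = 19.
Need L⁴ ≥ 19 ÷ (23/477) = 9063/23.
4⁴ = 256 < 9063/23 ≤ 625 = 5⁴, so L = 5.

5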